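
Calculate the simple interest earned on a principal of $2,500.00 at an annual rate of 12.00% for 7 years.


Simple interest formula: I = P × r × t
I = $2,500.00 × 0.12 × 7
I = $2,100.00

I = P × r × t = $2,100.00


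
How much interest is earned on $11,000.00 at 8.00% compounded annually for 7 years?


Compound interest earned = final amount − principal.
A = P(1 + r/n)^(nt) = $11,000.00 × (1 + 0.08/1)^(1 × 7) = $18,852.07
Interest = A − P = $18,852.07 − $11,000.00 = $7,852.07

Interest = A - P = $7,852.07


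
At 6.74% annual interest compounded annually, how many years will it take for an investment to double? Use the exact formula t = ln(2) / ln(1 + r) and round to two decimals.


Doubling condition: (1 + r)^t = 2
Take ln of both sides: t × ln(1 + r) = ln(2)
t = ln(2) / ln(1 + r)
t = 0.693147 / 0.065226
t = 10.63

t = ln(2) / ln(1 + r) = 10.63 years


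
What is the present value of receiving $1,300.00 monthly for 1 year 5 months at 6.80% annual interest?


Present value of an ordinary annuity: PV = PMT × (1 − (1 + r)^(−n)) / r
Monthly rate r = 0.068/12 ≈ 0.00566667, n = 17
PV = $1,300.00 × (1 − (1 + 0.068/12)^(−17)) / (0.068/12)
PV = $1,300.00 × 16.163255
PV = $21,012.23

PV = PMT × (1-(1+r)^(-n))/r = $21,012.23


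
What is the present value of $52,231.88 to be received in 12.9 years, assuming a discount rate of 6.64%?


Present value formula: PV = FV / (1 + r)^t
PV = $52,231.88 / (1 + 0.0664)^12.9
PV = $52,231.88 / 2.2917633
PV = $22,791.13

PV = FV / (1 + r)^t = $22,791.13


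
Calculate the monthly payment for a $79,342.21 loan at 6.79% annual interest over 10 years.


Loan payment formula: PMT = PV × r / (1 − (1 + r)^(−n))
Monthly rate r = 0.0679/12 ≈ 0.00565833, n = 120 months
Denominator: 1 − (1 + 0.0679/12)^(−120) = 0.491905
PMT = $79,342.21 × (0.0679/12) / 0.491905
PMT = $912.67 per month

PMT = PV × r / (1-(1+r)^(-n)) = $912.67/month


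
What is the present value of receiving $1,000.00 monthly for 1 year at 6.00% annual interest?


Present value of an ordinary annuity: PV = PMT × (1 − (1 + r)^(−n)) / r
Monthly rate r = 0.06/12 = 0.005, n = 12
PV = $1,000.00 × (1 − (1 + 0.06/12)^(−12)) / (0.06/12)
PV = $1,000.00 × 11.618932
PV = $11,618.93

PV = PMT × (1-(1+r)^(-n))/r = $11,618.93


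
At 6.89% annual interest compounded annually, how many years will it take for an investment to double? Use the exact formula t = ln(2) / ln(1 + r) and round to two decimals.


Doubling condition: (1 + r)^t = 2
Take ln of both sides: t × ln(1 + r) = ln(2)
t = ln(2) / ln(1 + r)
t = 0.693147 / 0.066630
t = 10.40

t = ln(2) / ln(1 + r) = 10.40 years


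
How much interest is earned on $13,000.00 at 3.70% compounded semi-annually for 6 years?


Compound interest earned = final amount − principal.
A = P(1 + r/n)^(nt) = $13,000.00 × (1 + 0.037/2)^(2 × 6) = $16,198.54
Interest = A − P = $16,198.54 − $13,000.00 = $3,198.54

Interest = A - P = $3,198.54


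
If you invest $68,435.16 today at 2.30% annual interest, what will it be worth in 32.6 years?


Future value formula: FV = PV × (1 + r)^t
FV = $68,435.16 × (1 + 0.023)^32.6
FV = $68,435.16 × 2.09867727
FV = $143,623.31

FV = PV × (1 + r)^t = $143,623.31


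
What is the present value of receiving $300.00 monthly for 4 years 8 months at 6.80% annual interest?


Present value of an ordinary annuity: PV = PMT × (1 − (1 + r)^(−n)) / r
Monthly rate r = 0.068/12 ≈ 0.00566667, n = 56
PV = $300.00 × (1 − (1 + 0.068/12)^(−56)) / (0.068/12)
PV = $300.00 × 47.869327
PV = $14,360.80

PV = PMT × (1-(1+r)^(-n))/r = $14,360.80


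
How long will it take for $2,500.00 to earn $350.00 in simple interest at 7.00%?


Rearrange the simple interest formula for t:
I = P × r × t  ⇒  t = I / (P × r)
t = $350.00 / ($2,500.00 × 0.07)
t = 2

t = I/(P×r) = 2 years


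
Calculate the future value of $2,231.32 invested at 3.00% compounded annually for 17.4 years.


Compound interest formula: A = P(1 + r/n)^(nt)
A = $2,231.32 × (1 + 0.03/1)^(1 × 17.4)
Growth factor: (1 + 0.03/1)^17.4 = 1.672506
A = $2,231.32 × 1.672506
A = $3,731.90

A = P(1 + r/n)^(nt) = $3,731.90


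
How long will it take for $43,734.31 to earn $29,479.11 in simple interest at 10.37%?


Rearrange the simple interest formula for t:
I = P × r × t  ⇒  t = I / (P × r)
t = $29,479.11 / ($43,734.31 × 0.1037)
t = 6.5

t = I/(P×r) = 6.5 years


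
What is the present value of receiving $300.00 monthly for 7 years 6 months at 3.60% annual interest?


Present value of an ordinary annuity: PV = PMT × (1 − (1 + r)^(−n)) / r
Monthly rate r = 0.036/12 = 0.003, n = 90
PV = $300.00 × (1 − (1 + 0.036/12)^(−90)) / (0.036/12)
PV = $300.00 × 78.770631
PV = $23,631.19

PV = PMT × (1-(1+r)^(-n))/r = $23,631.19


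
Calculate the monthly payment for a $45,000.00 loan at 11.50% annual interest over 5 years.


Loan payment formula: PMT = PV × r / (1 − (1 + r)^(−n))
Monthly rate r = 0.115/12 ≈ 0.00958333, n = 60 months
Denominator: 1 − (1 + 0.115/12)^(−60) = 0.435752
PMT = $45,000.00 × (0.115/12) / 0.435752
PMT = $989.67 per month

PMT = PV × r / (1-(1+r)^(-n)) = $989.67/month


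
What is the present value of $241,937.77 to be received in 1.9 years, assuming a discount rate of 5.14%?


Present value formula: PV = FV / (1 + r)^t
PV = $241,937.77 / (1 + 0.0514)^1.9
PV = $241,937.77 / 1.09991506
PV = $219,960.41

PV = FV / (1 + r)^t = $219,960.41


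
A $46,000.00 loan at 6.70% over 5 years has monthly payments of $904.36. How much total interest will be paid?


Total paid over the life of the loan = PMT × n.
Total paid = $904.36 × 60 = $54,261.60
Total interest = total paid − principal = $54,261.60 − $46,000.00 = $8,261.60

Total interest = (PMT × n) - PV = $8,261.60


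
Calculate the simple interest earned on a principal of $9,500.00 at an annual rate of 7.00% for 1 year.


Simple interest formula: I = P × r × t
I = $9,500.00 × 0.07 × 1
I = $665.00

I = P × r × t = $665.00


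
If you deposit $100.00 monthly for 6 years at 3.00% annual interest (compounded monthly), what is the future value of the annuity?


Future value of an ordinary annuity: FV = PMT × ((1 + r)^n − 1) / r
Monthly rate r = 0.03/12 = 0.0025, n = 72
FV = $100.00 × ((1 + 0.03/12)^72 − 1) / (0.03/12)
FV = $100.00 × 78.779387
FV = $7,877.94

FV = PMT × ((1+r)^n - 1)/r = $7,877.94


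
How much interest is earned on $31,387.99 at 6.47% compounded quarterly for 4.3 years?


Compound interest earned = final amount − principal.
A = P(1 + r/n)^(nt) = $31,387.99 × (1 + 0.0647/4)^(4 × 4.3) = $41,363.93
Interest = A − P = $41,363.93 − $31,387.99 = $9,975.94

Interest = A - P = $9,975.94


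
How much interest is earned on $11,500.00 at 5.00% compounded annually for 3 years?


Compound interest earned = final amount − principal.
A = P(1 + r/n)^(nt) = $11,500.00 × (1 + 0.05/1)^(1 × 3) = $13,312.69
Interest = A − P = $13,312.69 − $11,500.00 = $1,812.69

Interest = A - P = $1,812.69


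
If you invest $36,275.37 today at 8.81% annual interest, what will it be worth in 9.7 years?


Future value formula: FV = PV × (1 + r)^t
FV = $36,275.37 × (1 + 0.0881)^9.7
FV = $36,275.37 × 2.2682319
FV = $82,280.95

FV = PV × (1 + r)^t = $82,280.95


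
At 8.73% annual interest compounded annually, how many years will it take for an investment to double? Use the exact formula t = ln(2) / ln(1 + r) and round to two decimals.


Doubling condition: (1 + r)^t = 2
Take ln of both sides: t × ln(1 + r) = ln(2)
t = ln(2) / ln(1 + r)
t = 0.693147 / 0.083698
t = 8.28

t = ln(2) / ln(1 + r) = 8.28 years


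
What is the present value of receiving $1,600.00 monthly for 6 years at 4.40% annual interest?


Present value of an ordinary annuity: PV = PMT × (1 − (1 + r)^(−n)) / r
Monthly rate r = 0.044/12 ≈ 0.00366667, n = 72
PV = $1,600.00 × (1 − (1 + 0.044/12)^(−72)) / (0.044/12)
PV = $1,600.00 × 63.178794
PV = $101,086.07

PV = PMT × (1-(1+r)^(-n))/r = $101,086.07


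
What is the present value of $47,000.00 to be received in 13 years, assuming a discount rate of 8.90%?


Present value formula: PV = FV / (1 + r)^t
PV = $47,000.00 / (1 + 0.089)^13
PV = $47,000.00 / 3.0294406
PV = $15,514.42

PV = FV / (1 + r)^t = $15,514.42


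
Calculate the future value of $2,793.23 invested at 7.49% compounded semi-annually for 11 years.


Compound interest formula: A = P(1 + r/n)^(nt)
A = $2,793.23 × (1 + 0.0749/2)^(2 × 11)
Growth factor: (1 + 0.0749/2)^22 = 2.245318
A = $2,793.23 × 2.245318
A = $6,271.69

A = P(1 + r/n)^(nt) = $6,271.69


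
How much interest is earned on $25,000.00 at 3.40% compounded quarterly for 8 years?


Compound interest earned = final amount − principal.
A = P(1 + r/n)^(nt) = $25,000.00 × (1 + 0.034/4)^(4 × 8) = $32,776.98
Interest = A − P = $32,776.98 − $25,000.00 = $7,776.98

Interest = A - P = $7,776.98


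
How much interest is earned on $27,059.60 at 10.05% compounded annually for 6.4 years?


Compound interest earned = final amount − principal.
A = P(1 + r/n)^(nt) = $27,059.60 × (1 + 0.1005/1)^(1 × 6.4) = $49,945.65
Interest = A − P = $49,945.65 − $27,059.60 = $22,886.05

Interest = A - P = $22,886.05


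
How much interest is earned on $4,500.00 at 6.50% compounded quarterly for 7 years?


Compound interest earned = final amount − principal.
A = P(1 + r/n)^(nt) = $4,500.00 × (1 + 0.065/4)^(4 × 7) = $7,066.89
Interest = A − P = $7,066.89 − $4,500.00 = $2,566.89

Interest = A - P = $2,566.89


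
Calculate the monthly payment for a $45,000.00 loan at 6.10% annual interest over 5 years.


Loan payment formula: PMT = PV × r / (1 − (1 + r)^(−n))
Monthly rate r = 0.061/12 ≈ 0.00508333, n = 60 months
Denominator: 1 − (1 + 0.061/12)^(−60) = 0.262307
PMT = $45,000.00 × (0.061/12) / 0.262307
PMT = $872.07 per month

PMT = PV × r / (1-(1+r)^(-n)) = $872.07/month


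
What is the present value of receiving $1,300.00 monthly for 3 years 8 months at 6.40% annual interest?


Present value of an ordinary annuity: PV = PMT × (1 − (1 + r)^(−n)) / r
Monthly rate r = 0.064/12 ≈ 0.00533333, n = 44
PV = $1,300.00 × (1 − (1 + 0.064/12)^(−44)) / (0.064/12)
PV = $1,300.00 × 39.126055
PV = $50,863.87

PV = PMT × (1-(1+r)^(-n))/r = $50,863.87


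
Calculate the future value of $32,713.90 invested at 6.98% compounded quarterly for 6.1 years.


Compound interest formula: A = P(1 + r/n)^(nt)
A = $32,713.90 × (1 + 0.0698/4)^(4 × 6.1)
Growth factor: (1 + 0.0698/4)^24.4 = 1.5251728
A = $32,713.90 × 1.5251728
A = $49,894.35

A = P(1 + r/n)^(nt) = $49,894.35


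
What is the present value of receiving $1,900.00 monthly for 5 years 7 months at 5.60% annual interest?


Present value of an ordinary annuity: PV = PMT × (1 − (1 + r)^(−n)) / r
Monthly rate r = 0.056/12 ≈ 0.00466667, n = 67
PV = $1,900.00 × (1 − (1 + 0.056/12)^(−67)) / (0.056/12)
PV = $1,900.00 × 57.423020
PV = $109,103.74

PV = PMT × (1-(1+r)^(-n))/r = $109,103.74


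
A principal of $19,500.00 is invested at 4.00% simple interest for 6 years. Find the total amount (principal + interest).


Total amount formula: A = P(1 + rt) = P + P·r·t
Interest: I = P × r × t = $19,500.00 × 0.04 × 6 = $4,680.00
A = P + I = $19,500.00 + $4,680.00 = $24,180.00

A = P + I = P(1 + rt) = $24,180.00


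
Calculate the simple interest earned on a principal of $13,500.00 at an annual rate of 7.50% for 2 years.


Simple interest formula: I = P × r × t
I = $13,500.00 × 0.075 × 2
I = $2,025.00

I = P × r × t = $2,025.00


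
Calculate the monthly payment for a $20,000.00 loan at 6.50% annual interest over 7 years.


Loan payment formula: PMT = PV × r / (1 − (1 + r)^(−n))
Monthly rate r = 0.065/12 ≈ 0.00541667, n = 84 months
Denominator: 1 − (1 + 0.065/12)^(−84) = 0.364773
PMT = $20,000.00 × (0.065/12) / 0.364773
PMT = $296.99 per month

PMT = PV × r / (1-(1+r)^(-n)) = $296.99/month


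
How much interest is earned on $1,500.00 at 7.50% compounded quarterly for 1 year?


Compound interest earned = final amount − principal.
A = P(1 + r/n)^(nt) = $1,500.00 × (1 + 0.075/4)^(4 × 1) = $1,615.70
Interest = A − P = $1,615.70 − $1,500.00 = $115.70

Interest = A - P = $115.70


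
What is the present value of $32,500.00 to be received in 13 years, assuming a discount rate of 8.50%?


Present value formula: PV = FV / (1 + r)^t
PV = $32,500.00 / (1 + 0.085)^13
PV = $32,500.00 / 2.887930
PV = $11,253.74

PV = FV / (1 + r)^t = $11,253.74


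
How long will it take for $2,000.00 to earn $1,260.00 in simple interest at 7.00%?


Rearrange the simple interest formula for t:
I = P × r × t  ⇒  t = I / (P × r)
t = $1,260.00 / ($2,000.00 × 0.07)
t = 9

t = I/(P×r) = 9 years


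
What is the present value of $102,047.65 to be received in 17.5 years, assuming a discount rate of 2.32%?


Present value formula: PV = FV / (1 + r)^t
PV = $102,047.65 / (1 + 0.0232)^17.5
PV = $102,047.65 / 1.493858
PV = $68,311.48

PV = FV / (1 + r)^t = $68,311.48


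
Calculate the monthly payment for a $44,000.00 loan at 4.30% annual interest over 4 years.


Loan payment formula: PMT = PV × r / (1 − (1 + r)^(−n))
Monthly rate r = 0.043/12 ≈ 0.00358333, n = 48 months
Denominator: 1 − (1 + 0.043/12)^(−48) = 0.157762
PMT = $44,000.00 × (0.043/12) / 0.157762
PMT = $999.40 per month

PMT = PV × r / (1-(1+r)^(-n)) = $999.40/month


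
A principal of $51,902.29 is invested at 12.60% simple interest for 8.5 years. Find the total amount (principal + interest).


Total amount formula: A = P(1 + rt) = P + P·r·t
Interest: I = P × r × t = $51,902.29 × 0.126 × 8.5 = $55,587.35
A = P + I = $51,902.29 + $55,587.35 = $107,489.64

A = P + I = P(1 + rt) = $107,489.64


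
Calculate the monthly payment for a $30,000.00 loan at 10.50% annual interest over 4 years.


Loan payment formula: PMT = PV × r / (1 − (1 + r)^(−n))
Monthly rate r = 0.105/12 = 0.00875, n = 48 months
Denominator: 1 − (1 + 0.105/12)^(−48) = 0.341752
PMT = $30,000.00 × (0.105/12) / 0.341752
PMT = $768.10 per month

PMT = PV × r / (1-(1+r)^(-n)) = $768.10/month


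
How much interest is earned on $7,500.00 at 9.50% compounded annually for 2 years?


Compound interest earned = final amount − principal.
A = P(1 + r/n)^(nt) = $7,500.00 × (1 + 0.095/1)^(1 × 2) = $8,992.69
Interest = A − P = $8,992.69 − $7,500.00 = $1,492.69

Interest = A - P = $1,492.69


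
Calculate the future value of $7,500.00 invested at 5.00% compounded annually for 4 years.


Compound interest formula: A = P(1 + r/n)^(nt)
A = $7,500.00 × (1 + 0.05/1)^(1 × 4)
Growth factor: (1 + 0.05/1)^4 = 1.2155063
A = $7,500.00 × 1.2155063
A = $9,116.30

A = P(1 + r/n)^(nt) = $9,116.30


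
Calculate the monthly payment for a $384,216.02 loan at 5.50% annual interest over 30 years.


Loan payment formula: PMT = PV × r / (1 − (1 + r)^(−n))
Monthly rate r = 0.055/12 ≈ 0.00458333, n = 360 months
Denominator: 1 − (1 + 0.055/12)^(−360) = 0.807225
PMT = $384,216.02 × (0.055/12) / 0.807225
PMT = $2,181.54 per month

PMT = PV × r / (1-(1+r)^(-n)) = $2,181.54/month


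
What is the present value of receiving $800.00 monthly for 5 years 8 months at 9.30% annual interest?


Present value of an ordinary annuity: PV = PMT × (1 − (1 + r)^(−n)) / r
Monthly rate r = 0.093/12 = 0.00775, n = 68
PV = $800.00 × (1 − (1 + 0.093/12)^(−68)) / (0.093/12)
PV = $800.00 × 52.700119
PV = $42,160.10

PV = PMT × (1-(1+r)^(-n))/r = $42,160.10


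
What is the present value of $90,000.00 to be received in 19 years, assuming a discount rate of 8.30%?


Present value formula: PV = FV / (1 + r)^t
PV = $90,000.00 / (1 + 0.083)^19
PV = $90,000.00 / 4.549259
PV = $19,783.44

PV = FV / (1 + r)^t = $19,783.44


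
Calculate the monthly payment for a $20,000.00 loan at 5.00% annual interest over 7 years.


Loan payment formula: PMT = PV × r / (1 − (1 + r)^(−n))
Monthly rate r = 0.05/12 ≈ 0.00416667, n = 84 months
Denominator: 1 − (1 + 0.05/12)^(−84) = 0.294799
PMT = $20,000.00 × (0.05/12) / 0.294799
PMT = $282.68 per month

PMT = PV × r / (1-(1+r)^(-n)) = $282.68/month


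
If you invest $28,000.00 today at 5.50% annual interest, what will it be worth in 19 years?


Future value formula: FV = PV × (1 + r)^t
FV = $28,000.00 × (1 + 0.055)^19
FV = $28,000.00 × 2.7656469
FV = $77,438.11

FV = PV × (1 + r)^t = $77,438.11


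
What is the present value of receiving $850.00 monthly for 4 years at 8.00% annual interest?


Present value of an ordinary annuity: PV = PMT × (1 − (1 + r)^(−n)) / r
Monthly rate r = 0.08/12 ≈ 0.00666667, n = 48
PV = $850.00 × (1 − (1 + 0.08/12)^(−48)) / (0.08/12)
PV = $850.00 × 40.961913
PV = $34,817.63

PV = PMT × (1-(1+r)^(-n))/r = $34,817.63


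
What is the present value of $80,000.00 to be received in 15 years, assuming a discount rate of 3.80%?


Present value formula: PV = FV / (1 + r)^t
PV = $80,000.00 / (1 + 0.038)^15
PV = $80,000.00 / 1.7496867
PV = $45,722.47

PV = FV / (1 + r)^t = $45,722.47


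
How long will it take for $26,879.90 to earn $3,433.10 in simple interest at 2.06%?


Rearrange the simple interest formula for t:
I = P × r × t  ⇒  t = I / (P × r)
t = $3,433.10 / ($26,879.90 × 0.0206)
t = 6.2

t = I/(P×r) = 6.2 years


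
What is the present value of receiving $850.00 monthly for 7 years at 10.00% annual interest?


Present value of an ordinary annuity: PV = PMT × (1 − (1 + r)^(−n)) / r
Monthly rate r = 0.1/12 ≈ 0.00833333, n = 84
PV = $850.00 × (1 − (1 + 0.1/12)^(−84)) / (0.1/12)
PV = $850.00 × 60.236667
PV = $51,201.17

PV = PMT × (1-(1+r)^(-n))/r = $51,201.17


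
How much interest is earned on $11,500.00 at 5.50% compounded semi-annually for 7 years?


Compound interest earned = final amount − principal.
A = P(1 + r/n)^(nt) = $11,500.00 × (1 + 0.055/2)^(2 × 7) = $16,812.93
Interest = A − P = $16,812.93 − $11,500.00 = $5,312.93

Interest = A - P = $5,312.93


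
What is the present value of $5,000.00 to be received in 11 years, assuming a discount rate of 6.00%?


Present value formula: PV = FV / (1 + r)^t
PV = $5,000.00 / (1 + 0.06)^11
PV = $5,000.00 / 1.898299
PV = $2,633.94

PV = FV / (1 + r)^t = $2,633.94


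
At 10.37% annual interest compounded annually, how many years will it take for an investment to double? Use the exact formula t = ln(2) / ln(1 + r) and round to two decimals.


Doubling condition: (1 + r)^t = 2
Take ln of both sides: t × ln(1 + r) = ln(2)
t = ln(2) / ln(1 + r)
t = 0.693147 / 0.098668
t = 7.03

t = ln(2) / ln(1 + r) = 7.03 years


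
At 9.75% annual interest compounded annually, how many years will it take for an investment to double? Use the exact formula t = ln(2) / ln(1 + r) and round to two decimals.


Doubling condition: (1 + r)^t = 2
Take ln of both sides: t × ln(1 + r) = ln(2)
t = ln(2) / ln(1 + r)
t = 0.693147 / 0.093035
t = 7.45

t = ln(2) / ln(1 + r) = 7.45 years


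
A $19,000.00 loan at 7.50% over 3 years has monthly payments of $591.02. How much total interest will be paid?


Total paid over the life of the loan = PMT × n.
Total paid = $591.02 × 36 = $21,276.72
Total interest = total paid − principal = $21,276.72 − $19,000.00 = $2,276.72

Total interest = (PMT × n) - PV = $2,276.72


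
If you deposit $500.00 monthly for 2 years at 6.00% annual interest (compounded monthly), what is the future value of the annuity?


Future value of an ordinary annuity: FV = PMT × ((1 + r)^n − 1) / r
Monthly rate r = 0.06/12 = 0.005, n = 24
FV = $500.00 × ((1 + 0.06/12)^24 − 1) / (0.06/12)
FV = $500.00 × 25.431955
FV = $12,715.98

FV = PMT × ((1+r)^n - 1)/r = $12,715.98


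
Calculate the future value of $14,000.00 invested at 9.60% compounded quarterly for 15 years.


Compound interest formula: A = P(1 + r/n)^(nt)
A = $14,000.00 × (1 + 0.096/4)^(4 × 15)
Growth factor: (1 + 0.096/4)^60 = 4.149516
A = $14,000.00 × 4.149516
A = $58,093.22

A = P(1 + r/n)^(nt) = $58,093.22


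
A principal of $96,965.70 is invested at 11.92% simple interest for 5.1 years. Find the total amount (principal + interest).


Total amount formula: A = P(1 + rt) = P + P·r·t
Interest: I = P × r × t = $96,965.70 × 0.1192 × 5.1 = $58,947.39
A = P + I = $96,965.70 + $58,947.39 = $155,913.09

A = P + I = P(1 + rt) = $155,913.09


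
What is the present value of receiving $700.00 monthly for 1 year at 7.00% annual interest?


Present value of an ordinary annuity: PV = PMT × (1 − (1 + r)^(−n)) / r
Monthly rate r = 0.07/12 ≈ 0.00583333, n = 12
PV = $700.00 × (1 − (1 + 0.07/12)^(−12)) / (0.07/12)
PV = $700.00 × 11.557120
PV = $8,089.98

PV = PMT × (1-(1+r)^(-n))/r = $8,089.98


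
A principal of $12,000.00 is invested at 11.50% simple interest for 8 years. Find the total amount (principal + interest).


Total amount formula: A = P(1 + rt) = P + P·r·t
Interest: I = P × r × t = $12,000.00 × 0.115 × 8 = $11,040.00
A = P + I = $12,000.00 + $11,040.00 = $23,040.00

A = P + I = P(1 + rt) = $23,040.00


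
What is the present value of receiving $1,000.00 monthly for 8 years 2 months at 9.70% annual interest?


Present value of an ordinary annuity: PV = PMT × (1 − (1 + r)^(−n)) / r
Monthly rate r = 0.097/12 ≈ 0.00808333, n = 98
PV = $1,000.00 × (1 − (1 + 0.097/12)^(−98)) / (0.097/12)
PV = $1,000.00 × 67.5084149
PV = $67,508.41

PV = PMT × (1-(1+r)^(-n))/r = $67,508.41


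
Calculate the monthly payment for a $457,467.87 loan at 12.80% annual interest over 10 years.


Loan payment formula: PMT = PV × r / (1 − (1 + r)^(−n))
Monthly rate r = 0.128/12 ≈ 0.01066667, n = 120 months
Denominator: 1 − (1 + 0.128/12)^(−120) = 0.7200716
PMT = $457,467.87 × (0.128/12) / 0.7200716
PMT = $6,776.63 per month

PMT = PV × r / (1-(1+r)^(-n)) = $6,776.63/month


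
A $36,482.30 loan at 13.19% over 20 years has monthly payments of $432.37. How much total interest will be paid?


Total paid over the life of the loan = PMT × n.
Total paid = $432.37 × 240 = $103,768.80
Total interest = total paid − principal = $103,768.80 − $36,482.30 = $67,286.50

Total interest = (PMT × n) - PV = $67,286.50


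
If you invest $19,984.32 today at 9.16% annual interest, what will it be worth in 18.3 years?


Future value formula: FV = PV × (1 + r)^t
FV = $19,984.32 × (1 + 0.0916)^18.3
FV = $19,984.32 × 4.972360
FV = $99,369.23

FV = PV × (1 + r)^t = $99,369.23


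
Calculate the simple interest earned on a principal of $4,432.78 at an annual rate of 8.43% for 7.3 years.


Simple interest formula: I = P × r × t
I = $4,432.78 × 0.0843 × 7.3
I = $2,727.89

I = P × r × t = $2,727.89


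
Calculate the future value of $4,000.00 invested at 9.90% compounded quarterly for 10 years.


Compound interest formula: A = P(1 + r/n)^(nt)
A = $4,000.00 × (1 + 0.099/4)^(4 × 10)
Growth factor: (1 + 0.099/4)^40 = 2.658992
A = $4,000.00 × 2.658992
A = $10,635.97

A = P(1 + r/n)^(nt) = $10,635.97


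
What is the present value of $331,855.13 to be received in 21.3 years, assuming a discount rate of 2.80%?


Present value formula: PV = FV / (1 + r)^t
PV = $331,855.13 / (1 + 0.028)^21.3
PV = $331,855.13 / 1.8007497
PV = $184,287.21

PV = FV / (1 + r)^t = $184,287.21


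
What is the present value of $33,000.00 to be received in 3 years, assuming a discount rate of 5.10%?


Present value formula: PV = FV / (1 + r)^t
PV = $33,000.00 / (1 + 0.051)^3
PV = $33,000.00 / 1.1609357
PV = $28,425.35

PV = FV / (1 + r)^t = $28,425.35


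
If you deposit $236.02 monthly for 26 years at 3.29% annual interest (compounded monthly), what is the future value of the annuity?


Future value of an ordinary annuity: FV = PMT × ((1 + r)^n − 1) / r
Monthly rate r = 0.0329/12 ≈ 0.00274167, n = 312
FV = $236.02 × ((1 + 0.0329/12)^312 − 1) / (0.0329/12)
FV = $236.02 × 492.241973
FV = $116,178.95

FV = PMT × ((1+r)^n - 1)/r = $116,178.95


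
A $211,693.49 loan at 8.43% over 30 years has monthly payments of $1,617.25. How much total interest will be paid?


Total paid over the life of the loan = PMT × n.
Total paid = $1,617.25 × 360 = $582,210.00
Total interest = total paid − principal = $582,210.00 − $211,693.49 = $370,516.51

Total interest = (PMT × n) - PV = $370,516.51


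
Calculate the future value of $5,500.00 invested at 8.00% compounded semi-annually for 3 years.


Compound interest formula: A = P(1 + r/n)^(nt)
A = $5,500.00 × (1 + 0.08/2)^(2 × 3)
Growth factor: (1 + 0.08/2)^6 = 1.265319
A = $5,500.00 × 1.265319
A = $6,959.25

A = P(1 + r/n)^(nt) = $6,959.25


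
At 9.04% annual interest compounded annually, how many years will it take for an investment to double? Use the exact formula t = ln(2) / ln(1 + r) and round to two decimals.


Doubling condition: (1 + r)^t = 2
Take ln of both sides: t × ln(1 + r) = ln(2)
t = ln(2) / ln(1 + r)
t = 0.693147 / 0.086545
t = 8.01

t = ln(2) / ln(1 + r) = 8.01 years


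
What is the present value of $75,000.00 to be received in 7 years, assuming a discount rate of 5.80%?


Present value formula: PV = FV / (1 + r)^t
PV = $75,000.00 / (1 + 0.058)^7
PV = $75,000.00 / 1.483883
PV = $50,543.07

PV = FV / (1 + r)^t = $50,543.07


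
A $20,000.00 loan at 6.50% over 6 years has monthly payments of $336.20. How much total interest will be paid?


Total paid over the life of the loan = PMT × n.
Total paid = $336.20 × 72 = $24,206.40
Total interest = total paid − principal = $24,206.40 − $20,000.00 = $4,206.40

Total interest = (PMT × n) - PV = $4,206.40


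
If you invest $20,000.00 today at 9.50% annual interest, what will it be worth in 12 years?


Future value formula: FV = PV × (1 + r)^t
FV = $20,000.00 × (1 + 0.095)^12
FV = $20,000.00 × 2.971457
FV = $59,429.14

FV = PV × (1 + r)^t = $59,429.14


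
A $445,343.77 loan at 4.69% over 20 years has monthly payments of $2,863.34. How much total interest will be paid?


Total paid over the life of the loan = PMT × n.
Total paid = $2,863.34 × 240 = $687,201.60
Total interest = total paid − principal = $687,201.60 − $445,343.77 = $241,857.83

Total interest = (PMT × n) - PV = $241,857.83


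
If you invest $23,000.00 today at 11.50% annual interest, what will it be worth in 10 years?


Future value formula: FV = PV × (1 + r)^t
FV = $23,000.00 × (1 + 0.115)^10
FV = $23,000.00 × 2.969947
FV = $68,308.78

FV = PV × (1 + r)^t = $68,308.78


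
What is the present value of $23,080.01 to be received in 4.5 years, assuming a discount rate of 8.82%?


Present value formula: PV = FV / (1 + r)^t
PV = $23,080.01 / (1 + 0.0882)^4.5
PV = $23,080.01 / 1.4628145
PV = $15,777.81

PV = FV / (1 + r)^t = $15,777.81


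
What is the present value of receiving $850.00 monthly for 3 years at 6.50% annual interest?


Present value of an ordinary annuity: PV = PMT × (1 − (1 + r)^(−n)) / r
Monthly rate r = 0.065/12 ≈ 0.00541667, n = 36
PV = $850.00 × (1 − (1 + 0.065/12)^(−36)) / (0.065/12)
PV = $850.00 × 32.627489
PV = $27,733.37

PV = PMT × (1-(1+r)^(-n))/r = $27,733.37


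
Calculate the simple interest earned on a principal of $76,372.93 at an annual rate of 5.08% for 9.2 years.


Simple interest formula: I = P × r × t
I = $76,372.93 × 0.0508 × 9.2
I = $35,693.65

I = P × r × t = $35,693.65


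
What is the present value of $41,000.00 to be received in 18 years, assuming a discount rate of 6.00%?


Present value formula: PV = FV / (1 + r)^t
PV = $41,000.00 / (1 + 0.06)^18
PV = $41,000.00 / 2.854339
PV = $14,364.10

PV = FV / (1 + r)^t = $14,364.10


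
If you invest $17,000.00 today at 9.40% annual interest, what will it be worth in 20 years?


Future value formula: FV = PV × (1 + r)^t
FV = $17,000.00 × (1 + 0.094)^20
FV = $17,000.00 × 6.03040444
FV = $102,516.88

FV = PV × (1 + r)^t = $102,516.88


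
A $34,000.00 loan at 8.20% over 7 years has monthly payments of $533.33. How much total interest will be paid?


Total paid over the life of the loan = PMT × n.
Total paid = $533.33 × 84 = $44,799.72
Total interest = total paid − principal = $44,799.72 − $34,000.00 = $10,799.72

Total interest = (PMT × n) - PV = $10,799.72


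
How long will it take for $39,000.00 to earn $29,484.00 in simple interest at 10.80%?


Rearrange the simple interest formula for t:
I = P × r × t  ⇒  t = I / (P × r)
t = $29,484.00 / ($39,000.00 × 0.108)
t = 7

t = I/(P×r) = 7 years


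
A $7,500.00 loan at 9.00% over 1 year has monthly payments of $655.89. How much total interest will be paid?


Total paid over the life of the loan = PMT × n.
Total paid = $655.89 × 12 = $7,870.68
Total interest = total paid − principal = $7,870.68 − $7,500.00 = $370.68

Total interest = (PMT × n) - PV = $370.68


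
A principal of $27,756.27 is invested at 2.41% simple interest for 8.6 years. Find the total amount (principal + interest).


Total amount formula: A = P(1 + rt) = P + P·r·t
Interest: I = P × r × t = $27,756.27 × 0.0241 × 8.6 = $5,752.76
A = P + I = $27,756.27 + $5,752.76 = $33,509.03

A = P + I = P(1 + rt) = $33,509.03


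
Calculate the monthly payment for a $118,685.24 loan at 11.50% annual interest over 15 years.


Loan payment formula: PMT = PV × r / (1 − (1 + r)^(−n))
Monthly rate r = 0.115/12 ≈ 0.00958333, n = 180 months
Denominator: 1 − (1 + 0.115/12)^(−180) = 0.820358
PMT = $118,685.24 × (0.115/12) / 0.820358
PMT = $1,386.47 per month

PMT = PV × r / (1-(1+r)^(-n)) = $1,386.47/month


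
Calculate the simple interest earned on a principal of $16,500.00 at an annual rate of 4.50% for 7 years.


Simple interest formula: I = P × r × t
I = $16,500.00 × 0.045 × 7
I = $5,197.50

I = P × r × t = $5,197.50


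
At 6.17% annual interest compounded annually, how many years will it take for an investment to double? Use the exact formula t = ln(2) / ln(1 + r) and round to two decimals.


Doubling condition: (1 + r)^t = 2
Take ln of both sides: t × ln(1 + r) = ln(2)
t = ln(2) / ln(1 + r)
t = 0.693147 / 0.059871
t = 11.58

t = ln(2) / ln(1 + r) = 11.58 years


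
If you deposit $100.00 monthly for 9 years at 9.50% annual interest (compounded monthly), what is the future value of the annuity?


Future value of an ordinary annuity: FV = PMT × ((1 + r)^n − 1) / r
Monthly rate r = 0.095/12 ≈ 0.00791667, n = 108
FV = $100.00 × ((1 + 0.095/12)^108 − 1) / (0.095/12)
FV = $100.00 × 169.701665
FV = $16,970.17

FV = PMT × ((1+r)^n - 1)/r = $16,970.17


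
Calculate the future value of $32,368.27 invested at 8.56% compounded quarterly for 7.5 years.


Compound interest formula: A = P(1 + r/n)^(nt)
A = $32,368.27 × (1 + 0.0856/4)^(4 × 7.5)
Growth factor: (1 + 0.0856/4)^30 = 1.8874507
A = $32,368.27 × 1.8874507
A = $61,093.51

A = P(1 + r/n)^(nt) = $61,093.51


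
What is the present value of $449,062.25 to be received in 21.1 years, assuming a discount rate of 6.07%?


Present value formula: PV = FV / (1 + r)^t
PV = $449,062.25 / (1 + 0.0607)^21.1
PV = $449,062.25 / 3.4673941
PV = $129,510.01

PV = FV / (1 + r)^t = $129,510.01


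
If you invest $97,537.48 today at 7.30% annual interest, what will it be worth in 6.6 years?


Future value formula: FV = PV × (1 + r)^t
FV = $97,537.48 × (1 + 0.073)^6.6
FV = $97,537.48 × 1.5920554
FV = $155,285.07

FV = PV × (1 + r)^t = $155,285.07


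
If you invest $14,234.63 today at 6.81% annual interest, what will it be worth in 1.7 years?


Future value formula: FV = PV × (1 + r)^t
FV = $14,234.63 × (1 + 0.0681)^1.7
FV = $14,234.63 × 1.118511
FV = $15,921.59

FV = PV × (1 + r)^t = $15,921.59


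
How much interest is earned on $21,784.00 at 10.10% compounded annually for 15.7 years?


Compound interest earned = final amount − principal.
A = P(1 + r/n)^(nt) = $21,784.00 × (1 + 0.101/1)^(1 × 15.7) = $98,673.05
Interest = A − P = $98,673.05 − $21,784.00 = $76,889.05

Interest = A - P = $76,889.05


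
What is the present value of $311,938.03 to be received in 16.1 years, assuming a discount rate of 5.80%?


Present value formula: PV = FV / (1 + r)^t
PV = $311,938.03 / (1 + 0.058)^16.1
PV = $311,938.03 / 2.478673
PV = $125,848.80

PV = FV / (1 + r)^t = $125,848.80


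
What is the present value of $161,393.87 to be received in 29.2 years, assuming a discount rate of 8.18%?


Present value formula: PV = FV / (1 + r)^t
PV = $161,393.87 / (1 + 0.0818)^29.2
PV = $161,393.87 / 9.933258
PV = $16,247.83

PV = FV / (1 + r)^t = $16,247.83


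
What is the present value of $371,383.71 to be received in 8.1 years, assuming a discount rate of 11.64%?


Present value formula: PV = FV / (1 + r)^t
PV = $371,383.71 / (1 + 0.1164)^8.1
PV = $371,383.71 / 2.4397235
PV = $152,223.69

PV = FV / (1 + r)^t = $152,223.69


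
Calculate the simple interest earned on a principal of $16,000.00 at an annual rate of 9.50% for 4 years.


Simple interest formula: I = P × r × t
I = $16,000.00 × 0.095 × 4
I = $6,080.00

I = P × r × t = $6,080.00


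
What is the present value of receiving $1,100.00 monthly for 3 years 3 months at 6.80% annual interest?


Present value of an ordinary annuity: PV = PMT × (1 − (1 + r)^(−n)) / r
Monthly rate r = 0.068/12 ≈ 0.00566667, n = 39
PV = $1,100.00 × (1 − (1 + 0.068/12)^(−39)) / (0.068/12)
PV = $1,100.00 × 34.902890
PV = $38,393.18

PV = PMT × (1-(1+r)^(-n))/r = $38,393.18


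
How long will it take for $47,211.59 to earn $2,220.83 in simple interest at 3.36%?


Rearrange the simple interest formula for t:
I = P × r × t  ⇒  t = I / (P × r)
t = $2,220.83 / ($47,211.59 × 0.0336)
t = 1.4

t = I/(P×r) = 1.4 years


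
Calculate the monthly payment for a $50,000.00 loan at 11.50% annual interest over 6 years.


Loan payment formula: PMT = PV × r / (1 − (1 + r)^(−n))
Monthly rate r = 0.115/12 ≈ 0.00958333, n = 72 months
Denominator: 1 − (1 + 0.115/12)^(−72) = 0.496773
PMT = $50,000.00 × (0.115/12) / 0.496773
PMT = $964.56 per month

PMT = PV × r / (1-(1+r)^(-n)) = $964.56/month


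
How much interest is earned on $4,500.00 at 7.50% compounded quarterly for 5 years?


Compound interest earned = final amount − principal.
A = P(1 + r/n)^(nt) = $4,500.00 × (1 + 0.075/4)^(4 × 5) = $6,524.77
Interest = A − P = $6,524.77 − $4,500.00 = $2,024.77

Interest = A - P = $2,024.77


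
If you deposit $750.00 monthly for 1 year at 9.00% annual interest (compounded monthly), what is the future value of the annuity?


Future value of an ordinary annuity: FV = PMT × ((1 + r)^n − 1) / r
Monthly rate r = 0.09/12 = 0.0075, n = 12
FV = $750.00 × ((1 + 0.09/12)^12 − 1) / (0.09/12)
FV = $750.00 × 12.507586
FV = $9,380.69

FV = PMT × ((1+r)^n - 1)/r = $9,380.69


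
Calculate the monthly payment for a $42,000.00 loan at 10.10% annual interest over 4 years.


Loan payment formula: PMT = PV × r / (1 − (1 + r)^(−n))
Monthly rate r = 0.101/12 ≈ 0.00841667, n = 48 months
Denominator: 1 − (1 + 0.101/12)^(−48) = 0.331226
PMT = $42,000.00 × (0.101/12) / 0.331226
PMT = $1,067.25 per month

PMT = PV × r / (1-(1+r)^(-n)) = $1,067.25/month


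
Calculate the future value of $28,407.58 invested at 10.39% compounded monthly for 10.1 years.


Compound interest formula: A = P(1 + r/n)^(nt)
A = $28,407.58 × (1 + 0.1039/12)^(12 × 10.1)
Growth factor: (1 + 0.1039/12)^121.2 = 2.8430376
A = $28,407.58 × 2.8430376
A = $80,763.82

A = P(1 + r/n)^(nt) = $80,763.82


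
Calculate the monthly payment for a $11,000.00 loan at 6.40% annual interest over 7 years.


Loan payment formula: PMT = PV × r / (1 − (1 + r)^(−n))
Monthly rate r = 0.064/12 ≈ 0.00533333, n = 84 months
Denominator: 1 − (1 + 0.064/12)^(−84) = 0.360334
PMT = $11,000.00 × (0.064/12) / 0.360334
PMT = $162.81 per month

PMT = PV × r / (1-(1+r)^(-n)) = $162.81/month


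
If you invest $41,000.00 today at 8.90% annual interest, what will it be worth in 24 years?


Future value formula: FV = PV × (1 + r)^t
FV = $41,000.00 × (1 + 0.089)^24
FV = $41,000.00 × 7.7387197
FV = $317,287.51

FV = PV × (1 + r)^t = $317,287.51


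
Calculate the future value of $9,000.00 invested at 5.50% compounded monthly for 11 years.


Compound interest formula: A = P(1 + r/n)^(nt)
A = $9,000.00 × (1 + 0.055/12)^(12 × 11)
Growth factor: (1 + 0.055/12)^132 = 1.8287227
A = $9,000.00 × 1.8287227
A = $16,458.50

A = P(1 + r/n)^(nt) = $16,458.50


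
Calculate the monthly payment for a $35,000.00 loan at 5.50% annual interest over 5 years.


Loan payment formula: PMT = PV × r / (1 − (1 + r)^(−n))
Monthly rate r = 0.055/12 ≈ 0.00458333, n = 60 months
Denominator: 1 − (1 + 0.055/12)^(−60) = 0.239950
PMT = $35,000.00 × (0.055/12) / 0.239950
PMT = $668.54 per month

PMT = PV × r / (1-(1+r)^(-n)) = $668.54/month


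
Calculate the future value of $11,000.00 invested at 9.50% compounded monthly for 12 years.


Compound interest formula: A = P(1 + r/n)^(nt)
A = $11,000.00 × (1 + 0.095/12)^(12 × 12)
Growth factor: (1 + 0.095/12)^144 = 3.1127643
A = $11,000.00 × 3.1127643
A = $34,240.41

A = P(1 + r/n)^(nt) = $34,240.41


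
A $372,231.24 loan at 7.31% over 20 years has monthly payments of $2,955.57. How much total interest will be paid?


Total paid over the life of the loan = PMT × n.
Total paid = $2,955.57 × 240 = $709,336.80
Total interest = total paid − principal = $709,336.80 − $372,231.24 = $337,105.56

Total interest = (PMT × n) - PV = $337,105.56


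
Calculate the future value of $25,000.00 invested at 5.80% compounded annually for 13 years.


Compound interest formula: A = P(1 + r/n)^(nt)
A = $25,000.00 × (1 + 0.058/1)^(1 × 13)
Growth factor: (1 + 0.058/1)^13 = 2.0811993
A = $25,000.00 × 2.0811993
A = $52,029.98

A = P(1 + r/n)^(nt) = $52,029.98


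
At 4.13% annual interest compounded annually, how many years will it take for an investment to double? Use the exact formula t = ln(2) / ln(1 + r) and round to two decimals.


Doubling condition: (1 + r)^t = 2
Take ln of both sides: t × ln(1 + r) = ln(2)
t = ln(2) / ln(1 + r)
t = 0.693147 / 0.040470
t = 17.13

t = ln(2) / ln(1 + r) = 17.13 years


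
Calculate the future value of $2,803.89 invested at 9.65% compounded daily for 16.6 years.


Compound interest formula: A = P(1 + r/n)^(nt)
A = $2,803.89 × (1 + 0.0965/365)^(365 × 16.6)
Growth factor: (1 + 0.0965/365)^6059 = 4.9614016
A = $2,803.89 × 4.9614016
A = $13,911.22

A = P(1 + r/n)^(nt) = $13,911.22


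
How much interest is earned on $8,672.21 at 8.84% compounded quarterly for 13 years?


Compound interest earned = final amount − principal.
A = P(1 + r/n)^(nt) = $8,672.21 × (1 + 0.0884/4)^(4 × 13) = $27,026.26
Interest = A − P = $27,026.26 − $8,672.21 = $18,354.05

Interest = A - P = $18,354.05


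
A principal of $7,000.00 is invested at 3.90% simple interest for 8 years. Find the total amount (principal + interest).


Total amount formula: A = P(1 + rt) = P + P·r·t
Interest: I = P × r × t = $7,000.00 × 0.039 × 8 = $2,184.00
A = P + I = $7,000.00 + $2,184.00 = $9,184.00

A = P + I = P(1 + rt) = $9,184.00


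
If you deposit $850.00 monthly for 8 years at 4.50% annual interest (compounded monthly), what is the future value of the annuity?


Future value of an ordinary annuity: FV = PMT × ((1 + r)^n − 1) / r
Monthly rate r = 0.045/12 = 0.00375, n = 96
FV = $850.00 × ((1 + 0.045/12)^96 − 1) / (0.045/12)
FV = $850.00 × 115.297241
FV = $98,002.65

FV = PMT × ((1+r)^n - 1)/r = $98,002.65


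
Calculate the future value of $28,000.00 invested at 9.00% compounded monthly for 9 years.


Compound interest formula: A = P(1 + r/n)^(nt)
A = $28,000.00 × (1 + 0.09/12)^(12 × 9)
Growth factor: (1 + 0.09/12)^108 = 2.2411242
A = $28,000.00 × 2.2411242
A = $62,751.48

A = P(1 + r/n)^(nt) = $62,751.48
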